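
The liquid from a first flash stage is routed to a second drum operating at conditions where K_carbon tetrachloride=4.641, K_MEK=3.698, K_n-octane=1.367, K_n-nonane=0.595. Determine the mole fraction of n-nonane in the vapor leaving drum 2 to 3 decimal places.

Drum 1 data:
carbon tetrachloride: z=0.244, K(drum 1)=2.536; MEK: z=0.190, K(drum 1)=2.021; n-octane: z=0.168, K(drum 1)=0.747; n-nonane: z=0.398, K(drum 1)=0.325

Drum 1:
Material balance + equilibrium reduce to Σ zᵢ(Kᵢ−1)/(1+ψ₁(Kᵢ−1)) = 0.
g(0) = ΣzᵢKᵢ − 1 = 0.258 and g(1) = 1 − Σzᵢ/Kᵢ = -0.640, so a root lies in (0, 1).
Iterate (Newton) starting at ψ₁ = 0.5:
  ψ₁ = 0.500: g = -0.1138, g' = -0.698 → ψ₁ = 0.337
  ψ₁ = 0.337: g = -0.0030, g' = -0.676 → ψ₁ = 0.333
Converged at ψ₁ = 0.333.
Drum-1 compositions:
  carbon tetrachloride: x = 0.161, y = 0.410
  MEK: x = 0.142, y = 0.287
  n-octane: x = 0.183, y = 0.137
  n-nonane: x = 0.513, y = 0.167
Drum-2 feed = drum-1 liquid: z₂ = (0.1615, 0.1418, 0.1834, 0.5132).
Drum 2:
Let ψ₂ = V/F and solve Σ zᵢ(Kᵢ−1)/(1+ψ₂(Kᵢ−1)) = 0.
Feasibility: ΣzᵢKᵢ = 1.830, Σzᵢ/Kᵢ = 1.070 — both > 1, two phases present.
Newton iteration, ψ₂⁰ = 0.5:
  ψ₂ = 0.500: g = 0.1676, g' = -0.606 → ψ₂ = 0.776
  ψ₂ = 0.776: g = 0.0264, g' = -0.448 → ψ₂ = 0.835
  ψ₂ = 0.835: g = 0.0004, g' = -0.435 → ψ₂ = 0.836
Converged at ψ₂ = 0.836.
  carbon tetrachloride: x = 0.040, y = 0.185
  MEK: x = 0.044, y = 0.161
  n-octane: x = 0.140, y = 0.192
  n-nonane: x = 0.776, y = 0.462

y_n-nonane (drum 2) = 0.462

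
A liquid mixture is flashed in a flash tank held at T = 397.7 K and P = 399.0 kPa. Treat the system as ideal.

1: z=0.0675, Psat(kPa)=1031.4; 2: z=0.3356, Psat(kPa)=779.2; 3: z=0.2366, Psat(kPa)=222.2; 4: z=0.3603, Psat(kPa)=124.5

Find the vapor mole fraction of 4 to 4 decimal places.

Raoult's law: Kᵢ = Pᵢˢᵃᵗ/P = Pᵢˢᵃᵗ/399.0.
  K_1 = 1031.4/399.0 = 2.584962, K_2 = 779.2/399.0 = 1.952882, K_3 = 222.2/399.0 = 0.556892, K_4 = 124.5/399.0 = 0.312030
Material balance + equilibrium reduce to Σ zᵢ(Kᵢ−1)/(1+ψ(Kᵢ−1)) = 0.
Feasibility: ΣzᵢKᵢ = 1.0741, Σzᵢ/Kᵢ = 1.7775 — both > 1, two phases present.
Newton–Raphson from ψ = 0.57:
  ψ = 0.5700: g = -0.28461, g' = -0.7195 → ψ = 0.1744
  ψ = 0.1744: g = -0.03726, g' = -0.6029 → ψ = 0.1126
  ψ = 0.1126: g = 0.00055, g' = -0.6225 → ψ = 0.1135
Converged at ψ = 0.1135.
Compositions from xᵢ = zᵢ/(1+ψ(Kᵢ−1)), yᵢ = Kᵢxᵢ:
  1: x = 0.0572, y = 0.1479
  2: x = 0.3029, y = 0.5914
  3: x = 0.2491, y = 0.1387
  4: x = 0.3908, y = 0.1219

y_4 = 0.1219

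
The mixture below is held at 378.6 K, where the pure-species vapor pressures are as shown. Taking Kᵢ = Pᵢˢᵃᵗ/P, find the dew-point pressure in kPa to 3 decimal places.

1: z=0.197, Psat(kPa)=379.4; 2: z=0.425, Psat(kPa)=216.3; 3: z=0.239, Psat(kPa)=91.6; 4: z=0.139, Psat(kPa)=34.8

At the dew point ψ → 1, so Σzᵢ/Kᵢ = 1 with Kᵢ = Pᵢˢᵃᵗ/P ⇒ 1/P = Σzᵢ/Pᵢˢᵃᵗ.
1/P = 0.197/379.4 + 0.425/216.3 + 0.239/91.6 + 0.139/34.8 = 0.009088 ⇒ P = 110.041 kPa

Pdew = 110.041 kPa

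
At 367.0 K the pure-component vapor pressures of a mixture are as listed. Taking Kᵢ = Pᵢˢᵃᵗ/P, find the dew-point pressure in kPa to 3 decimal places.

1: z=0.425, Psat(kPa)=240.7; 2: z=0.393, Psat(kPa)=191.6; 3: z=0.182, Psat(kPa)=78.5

Pdew = 162.991 kPa

At the dew point ψ → 1, so Σzᵢ/Kᵢ = 1 with Kᵢ = Pᵢˢᵃᵗ/P ⇒ 1/P = Σzᵢ/Pᵢˢᵃᵗ.
1/P = 0.425/240.7 + 0.393/191.6 + 0.182/78.5 = 0.006135 ⇒ P = 162.991 kPa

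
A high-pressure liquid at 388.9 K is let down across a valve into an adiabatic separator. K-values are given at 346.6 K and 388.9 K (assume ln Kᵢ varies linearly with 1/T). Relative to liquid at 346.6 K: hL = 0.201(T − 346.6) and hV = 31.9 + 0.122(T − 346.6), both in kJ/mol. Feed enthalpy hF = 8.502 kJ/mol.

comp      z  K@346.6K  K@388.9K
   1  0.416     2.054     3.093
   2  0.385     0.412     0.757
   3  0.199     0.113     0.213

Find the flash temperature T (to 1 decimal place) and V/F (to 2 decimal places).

Adiabatic flash: solve Rachford–Rice at each trial T, then check hF = ψ·hV(T) + (1−ψ)·hL(T).
  T = 346.6 K: K = (2.054, 0.412, 0.113), RR gives ψ = 0.048, H_out = 1.533 kJ/mol
  T = 388.9 K: K = (3.093, 0.757, 0.213), RR gives ψ = 0.575, H_out = 24.935 kJ/mol
  T = 367.8 K: K = (2.552, 0.569, 0.158), RR gives ψ = 0.332, H_out = 14.285 kJ/mol
  T = 357.2 K: K = (2.297, 0.486, 0.134), RR gives ψ = 0.200, H_out = 8.328 kJ/mol
  T = 362.5 K: K = (2.423, 0.527, 0.146), RR gives ψ = 0.267, H_out = 11.381 kJ/mol
  T = 359.9 K: K = (2.360, 0.507, 0.140), RR gives ψ = 0.234, H_out = 9.905 kJ/mol
  T = 358.5 K: K = (2.327, 0.496, 0.137), RR gives ψ = 0.216, H_out = 9.093 kJ/mol
Linear interpolation between T = 357.2 (H_out = 8.328) and T = 358.5 (H_out = 9.093) on hF = 8.502 gives T ≈ 357.5 K, at which ψ = 0.20.

T = 357.5 K, V/F = 0.20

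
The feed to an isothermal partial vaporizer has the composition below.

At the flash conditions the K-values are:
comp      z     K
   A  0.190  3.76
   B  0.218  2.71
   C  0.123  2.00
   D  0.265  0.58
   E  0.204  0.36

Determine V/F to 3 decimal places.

V/F = 0.737

Material balance + equilibrium reduce to Σ zᵢ(Kᵢ−1)/(1+V/F(Kᵢ−1)) = 0.
Check two-phase: ΣzᵢKᵢ = 1.778 > 1 and Σzᵢ/Kᵢ = 1.216 > 1, so g(0) = 0.778 > 0 and g(1) = -0.216 < 0.
Newton iteration, V/F⁰ = 0.38:
  V/F = 0.380: g = 0.2661, g' = -0.856 → V/F = 0.691
  V/F = 0.691: g = 0.0331, g' = -0.710 → V/F = 0.738
  V/F = 0.738: g = -0.0002, g' = -0.720 → V/F = 0.737
Converged at V/F = 0.737.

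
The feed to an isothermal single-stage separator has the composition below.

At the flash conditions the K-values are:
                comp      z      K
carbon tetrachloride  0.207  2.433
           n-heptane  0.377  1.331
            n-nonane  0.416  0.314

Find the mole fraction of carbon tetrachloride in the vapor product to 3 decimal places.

Material balance + equilibrium reduce to Σ zᵢ(Kᵢ−1)/(1+ψ(Kᵢ−1)) = 0.
g(0) = ΣzᵢKᵢ − 1 = 0.136 and g(1) = 1 − Σzᵢ/Kᵢ = -0.693, so a root lies in (0, 1).
Iterate (Newton) starting at ψ = 0.67:
  ψ = 0.670: g = -0.2746, g' = -0.809 → ψ = 0.330
  ψ = 0.330: g = -0.0552, g' = -0.557 → ψ = 0.231
  ψ = 0.231: g = -0.0005, g' = -0.552 → ψ = 0.230
Converged at ψ = 0.230.
Compositions from xᵢ = zᵢ/(1+ψ(Kᵢ−1)), yᵢ = Kᵢxᵢ:
  carbon tetrachloride: x = 0.156, y = 0.379
  n-heptane: x = 0.350, y = 0.466
  n-nonane: x = 0.494, y = 0.155

y_carbon tetrachloride = 0.379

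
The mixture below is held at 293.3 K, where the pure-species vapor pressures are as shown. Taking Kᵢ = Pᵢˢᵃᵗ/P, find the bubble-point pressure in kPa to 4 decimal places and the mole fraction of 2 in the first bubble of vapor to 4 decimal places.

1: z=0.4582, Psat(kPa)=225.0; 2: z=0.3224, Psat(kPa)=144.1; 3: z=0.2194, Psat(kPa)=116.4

At the bubble point ψ → 0, so ΣzᵢKᵢ = 1 with Kᵢ = Pᵢˢᵃᵗ/P ⇒ P = ΣzᵢPᵢˢᵃᵗ.
P = 0.4582·225.0 + 0.3224·144.1 + 0.2194·116.4 = 175.0910 kPa
yᵢ = zᵢPᵢˢᵃᵗ/P ⇒ y_2 = 0.3224·144.1/175.0910 = 0.2653

Pbub = 175.0910 kPa, y_2 = 0.2653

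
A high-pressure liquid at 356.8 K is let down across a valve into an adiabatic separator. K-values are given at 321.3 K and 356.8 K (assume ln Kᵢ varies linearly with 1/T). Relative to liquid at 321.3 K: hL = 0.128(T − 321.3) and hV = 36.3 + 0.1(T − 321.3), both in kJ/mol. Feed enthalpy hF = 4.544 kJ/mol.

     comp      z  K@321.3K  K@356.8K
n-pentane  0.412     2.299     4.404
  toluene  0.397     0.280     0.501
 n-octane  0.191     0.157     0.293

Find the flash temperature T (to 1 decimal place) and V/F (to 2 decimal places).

Adiabatic flash: solve Rachford–Rice at each trial T, then check hF = ψ·hV(T) + (1−ψ)·hL(T).
  T = 321.3 K: K = (2.299, 0.280, 0.157), RR gives ψ = 0.089, H_out = 3.240 kJ/mol
  T = 356.8 K: K = (4.404, 0.501, 0.293), RR gives ψ = 0.544, H_out = 23.765 kJ/mol
  T = 339.1 K: K = (3.240, 0.381, 0.218), RR gives ψ = 0.348, H_out = 14.736 kJ/mol
  T = 330.2 K: K = (2.742, 0.328, 0.186), RR gives ψ = 0.235, H_out = 9.610 kJ/mol
  T = 325.8 K: K = (2.516, 0.304, 0.171), RR gives ψ = 0.169, H_out = 6.682 kJ/mol
  T = 323.6 K: K = (2.408, 0.292, 0.164), RR gives ψ = 0.132, H_out = 5.067 kJ/mol
Linear interpolation between T = 321.3 (H_out = 3.240) and T = 323.6 (H_out = 5.067) on hF = 4.544 gives T ≈ 322.9 K, at which ψ = 0.12.

T = 322.9 K, V/F = 0.12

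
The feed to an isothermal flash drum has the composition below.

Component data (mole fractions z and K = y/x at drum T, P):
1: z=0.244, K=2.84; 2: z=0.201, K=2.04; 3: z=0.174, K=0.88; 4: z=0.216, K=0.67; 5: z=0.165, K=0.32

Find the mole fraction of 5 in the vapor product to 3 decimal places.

Newton–Raphson from β = 0.5:
  β = 0.500: g = 0.0938, g' = -0.530 → β = 0.677
Converged at β = 0.677.
Compositions from xᵢ = zᵢ/(1+β(Kᵢ−1)), yᵢ = Kᵢxᵢ:
  1: x = 0.109, y = 0.308
  2: x = 0.118, y = 0.241
  3: x = 0.189, y = 0.167
  4: x = 0.278, y = 0.186
  5: x = 0.306, y = 0.098

y_5 = 0.098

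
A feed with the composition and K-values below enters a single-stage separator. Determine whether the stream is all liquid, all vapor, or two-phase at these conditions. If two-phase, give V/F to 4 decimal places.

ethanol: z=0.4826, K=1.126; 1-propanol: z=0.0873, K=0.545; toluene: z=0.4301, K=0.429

ΣzᵢKᵢ = 0.7755; Σzᵢ/Kᵢ = 1.5913.
Since ΣzᵢKᵢ < 1 the mixture is below its bubble point — single liquid phase.

all liquid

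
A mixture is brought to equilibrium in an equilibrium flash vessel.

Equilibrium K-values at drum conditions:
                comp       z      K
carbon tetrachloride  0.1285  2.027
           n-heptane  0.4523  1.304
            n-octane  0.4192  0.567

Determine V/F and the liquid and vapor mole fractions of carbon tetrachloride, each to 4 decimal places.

V/F = 0.3843, x_carbon tetrachloride = 0.0921, y_carbon tetrachloride = 0.1868

Rachford–Rice: g(V/F) = Σ zᵢ(Kᵢ−1)/(1+V/F(Kᵢ−1)) = 0.
g(0) = ΣzᵢKᵢ − 1 = 0.0880 and g(1) = 1 − Σzᵢ/Kᵢ = -0.1496, so a root lies in (0, 1).
Newton–Raphson from V/F = 0.5:
  V/F = 0.5000: g = -0.02512, g' = -0.2187 → V/F = 0.3851
  V/F = 0.3851: g = -0.00019, g' = -0.2163 → V/F = 0.3843
Converged at V/F = 0.3843.
Compositions from xᵢ = zᵢ/(1+V/F(Kᵢ−1)), yᵢ = Kᵢxᵢ:
  carbon tetrachloride: x = 0.0921, y = 0.1868
  n-heptane: x = 0.4050, y = 0.5281
  n-octane: x = 0.5029, y = 0.2851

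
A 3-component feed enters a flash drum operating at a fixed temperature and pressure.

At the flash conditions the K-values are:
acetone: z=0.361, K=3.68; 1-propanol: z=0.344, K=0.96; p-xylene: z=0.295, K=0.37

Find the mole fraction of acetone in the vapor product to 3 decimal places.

Iterate (Newton) starting at β = 0.5:
  β = 0.500: g = 0.1281, g' = -0.724 → β = 0.677
  β = 0.677: g = 0.0055, g' = -0.684 → β = 0.685
Converged at β = 0.685.
Compositions from xᵢ = zᵢ/(1+β(Kᵢ−1)), yᵢ = Kᵢxᵢ:
  acetone: x = 0.127, y = 0.468
  1-propanol: x = 0.354, y = 0.340
  p-xylene: x = 0.519, y = 0.192

y_acetone = 0.468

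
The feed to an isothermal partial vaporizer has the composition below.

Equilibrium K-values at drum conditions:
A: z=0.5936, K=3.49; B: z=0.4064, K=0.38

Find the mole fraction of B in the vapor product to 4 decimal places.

Binary case is linear: z₁(K₁−1)(1+V/F(K₂−1)) + z₂(K₂−1)(1+V/F(K₁−1)) = 0
⇒ V/F = [z₁(K₁−1)+z₂(K₂−1)] / [−(K₁−1)(K₂−1)] = 1.22610/1.54380 = 0.7942
Compositions from xᵢ = zᵢ/(1+V/F(Kᵢ−1)), yᵢ = Kᵢxᵢ:
  A: x = 0.1994, y = 0.6958
  B: x = 0.8006, y = 0.3042

y_B = 0.3042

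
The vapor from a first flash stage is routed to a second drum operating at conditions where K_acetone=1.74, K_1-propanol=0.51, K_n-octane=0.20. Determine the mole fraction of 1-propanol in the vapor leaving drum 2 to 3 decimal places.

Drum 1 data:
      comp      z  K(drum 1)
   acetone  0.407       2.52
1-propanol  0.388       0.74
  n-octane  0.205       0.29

y_1-propanol (drum 2) = 0.215

Drum 1:
Material balance + equilibrium reduce to Σ zᵢ(Kᵢ−1)/(1+ψ₁(Kᵢ−1)) = 0.
Check two-phase: ΣzᵢKᵢ = 1.372 > 1 and Σzᵢ/Kᵢ = 1.393 > 1, so g(0) = 0.372 > 0 and g(1) = -0.393 < 0.
Iterate (Newton) starting at ψ₁ = 0.59:
  ψ₁ = 0.590: g = -0.0435, g' = -0.604 → ψ₁ = 0.518
  ψ₁ = 0.518: g = -0.0007, g' = -0.588 → ψ₁ = 0.517
Converged at ψ₁ = 0.517.
Drum-1 compositions:
  acetone: x = 0.228, y = 0.574
  1-propanol: x = 0.448, y = 0.332
  n-octane: x = 0.324, y = 0.094
Drum-2 feed = drum-1 vapor: z₂ = (0.5744, 0.3317, 0.0939).
Drum 2:
Material balance + equilibrium reduce to Σ zᵢ(Kᵢ−1)/(1+ψ₂(Kᵢ−1)) = 0.
Feasibility: ΣzᵢKᵢ = 1.187, Σzᵢ/Kᵢ = 1.450 — both > 1, two phases present.
Newton–Raphson from ψ₂ = 0.69:
  ψ₂ = 0.690: g = -0.1319, g' = -0.619 → ψ₂ = 0.477
  ψ₂ = 0.477: g = -0.0194, g' = -0.465 → ψ₂ = 0.435
  ψ₂ = 0.435: g = -0.0003, g' = -0.450 → ψ₂ = 0.434
Converged at ψ₂ = 0.434.
  acetone: x = 0.435, y = 0.756
  1-propanol: x = 0.421, y = 0.215
  n-octane: x = 0.144, y = 0.029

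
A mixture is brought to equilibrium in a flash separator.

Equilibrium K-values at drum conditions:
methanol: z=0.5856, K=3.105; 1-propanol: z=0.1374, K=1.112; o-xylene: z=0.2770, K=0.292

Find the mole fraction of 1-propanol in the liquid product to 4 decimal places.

Material balance + equilibrium reduce to Σ zᵢ(Kᵢ−1)/(1+β(Kᵢ−1)) = 0.
g(0) = ΣzᵢKᵢ − 1 = 1.0520 and g(1) = 1 − Σzᵢ/Kᵢ = -0.2608, so a root lies in (0, 1).
Iterate (Newton) starting at β = 0.32:
  β = 0.3200: g = 0.49784, g' = -1.1601 → β = 0.7491
  β = 0.7491: g = 0.07495, g' = -1.0218 → β = 0.8225
  β = 0.8225: g = -0.00412, g' = -1.1451 → β = 0.8189
Converged at β = 0.8189.
Compositions from xᵢ = zᵢ/(1+β(Kᵢ−1)), yᵢ = Kᵢxᵢ:
  methanol: x = 0.2150, y = 0.6676
  1-propanol: x = 0.1259, y = 0.1400
  o-xylene: x = 0.6591, y = 0.1925

x_1-propanol = 0.1259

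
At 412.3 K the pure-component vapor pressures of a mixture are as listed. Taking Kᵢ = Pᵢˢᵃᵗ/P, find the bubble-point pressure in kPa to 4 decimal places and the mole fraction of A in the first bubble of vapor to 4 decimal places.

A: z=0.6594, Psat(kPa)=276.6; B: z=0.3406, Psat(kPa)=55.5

Pbub = 201.2933 kPa, y_A = 0.9061

At the bubble point ψ → 0, so ΣzᵢKᵢ = 1 with Kᵢ = Pᵢˢᵃᵗ/P ⇒ P = ΣzᵢPᵢˢᵃᵗ.
P = 0.6594·276.6 + 0.3406·55.5 = 201.2933 kPa
yᵢ = zᵢPᵢˢᵃᵗ/P ⇒ y_A = 0.6594·276.6/201.2933 = 0.9061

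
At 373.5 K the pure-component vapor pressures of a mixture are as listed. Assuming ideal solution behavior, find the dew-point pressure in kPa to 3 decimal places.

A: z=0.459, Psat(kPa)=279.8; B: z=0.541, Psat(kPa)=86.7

At the dew point ψ → 1, so Σzᵢ/Kᵢ = 1 with Kᵢ = Pᵢˢᵃᵗ/P ⇒ 1/P = Σzᵢ/Pᵢˢᵃᵗ.
1/P = 0.459/279.8 + 0.541/86.7 = 0.007880 ⇒ P = 126.898 kPa

Pdew = 126.898 kPa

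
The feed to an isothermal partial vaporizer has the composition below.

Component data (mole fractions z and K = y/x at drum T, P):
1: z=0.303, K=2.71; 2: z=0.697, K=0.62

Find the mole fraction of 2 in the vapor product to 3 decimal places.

y_2 = 0.507

Material balance + equilibrium reduce to Σ zᵢ(Kᵢ−1)/(1+ψ(Kᵢ−1)) = 0.
g(0) = ΣzᵢKᵢ − 1 = 0.253 and g(1) = 1 − Σzᵢ/Kᵢ = -0.236, so a root lies in (0, 1).
Binary case is linear: z₁(K₁−1)(1+ψ(K₂−1)) + z₂(K₂−1)(1+ψ(K₁−1)) = 0
⇒ ψ = [z₁(K₁−1)+z₂(K₂−1)] / [−(K₁−1)(K₂−1)] = 0.2533/0.6498 = 0.390
Compositions from xᵢ = zᵢ/(1+ψ(Kᵢ−1)), yᵢ = Kᵢxᵢ:
  1: x = 0.182, y = 0.493
  2: x = 0.818, y = 0.507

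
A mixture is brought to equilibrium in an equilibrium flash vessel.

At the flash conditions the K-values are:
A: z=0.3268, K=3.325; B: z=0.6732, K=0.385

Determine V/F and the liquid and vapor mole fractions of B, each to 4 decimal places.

Material balance + equilibrium reduce to Σ zᵢ(Kᵢ−1)/(1+V/F(Kᵢ−1)) = 0.
g(0) = ΣzᵢKᵢ − 1 = 0.3458 and g(1) = 1 − Σzᵢ/Kᵢ = -0.8469, so a root lies in (0, 1).
Binary case is linear: z₁(K₁−1)(1+V/F(K₂−1)) + z₂(K₂−1)(1+V/F(K₁−1)) = 0
⇒ V/F = [z₁(K₁−1)+z₂(K₂−1)] / [−(K₁−1)(K₂−1)] = 0.34579/1.42988 = 0.2418
Compositions from xᵢ = zᵢ/(1+V/F(Kᵢ−1)), yᵢ = Kᵢxᵢ:
  A: x = 0.2092, y = 0.6955
  B: x = 0.7908, y = 0.3045

V/F = 0.2418, x_B = 0.7908, y_B = 0.3045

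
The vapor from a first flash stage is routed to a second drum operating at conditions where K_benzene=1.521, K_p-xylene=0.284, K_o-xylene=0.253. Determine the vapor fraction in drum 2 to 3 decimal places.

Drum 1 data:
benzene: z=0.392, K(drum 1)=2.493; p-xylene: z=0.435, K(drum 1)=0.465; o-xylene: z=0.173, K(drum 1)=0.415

V/F (drum 2) = 0.294

Drum 1:
Material balance + equilibrium reduce to Σ zᵢ(Kᵢ−1)/(1+ψ₁(Kᵢ−1)) = 0.
Check two-phase: ΣzᵢKᵢ = 1.251 > 1 and Σzᵢ/Kᵢ = 1.510 > 1, so g(0) = 0.251 > 0 and g(1) = -0.510 < 0.
Newton–Raphson from ψ₁ = 0.5:
  ψ₁ = 0.500: g = -0.1257, g' = -0.637 → ψ₁ = 0.303
  ψ₁ = 0.303: g = 0.0024, g' = -0.679 → ψ₁ = 0.306
Converged at ψ₁ = 0.306.
Drum-1 compositions:
  benzene: x = 0.269, y = 0.671
  p-xylene: x = 0.520, y = 0.242
  o-xylene: x = 0.211, y = 0.087
Drum-2 feed = drum-1 vapor: z₂ = (0.6706, 0.2419, 0.0875).
Drum 2:
Material balance + equilibrium reduce to Σ zᵢ(Kᵢ−1)/(1+ψ₂(Kᵢ−1)) = 0.
g(0) = ΣzᵢKᵢ − 1 = 0.111 and g(1) = 1 − Σzᵢ/Kᵢ = -0.638, so a root lies in (0, 1).
Iterate (Newton) starting at ψ₂ = 0.45:
  ψ₂ = 0.450: g = -0.0709, g' = -0.500 → ψ₂ = 0.308
  ψ₂ = 0.308: g = -0.0061, g' = -0.422 → ψ₂ = 0.294
Converged at ψ₂ = 0.294.
  benzene: x = 0.582, y = 0.885
  p-xylene: x = 0.306, y = 0.087
  o-xylene: x = 0.112, y = 0.028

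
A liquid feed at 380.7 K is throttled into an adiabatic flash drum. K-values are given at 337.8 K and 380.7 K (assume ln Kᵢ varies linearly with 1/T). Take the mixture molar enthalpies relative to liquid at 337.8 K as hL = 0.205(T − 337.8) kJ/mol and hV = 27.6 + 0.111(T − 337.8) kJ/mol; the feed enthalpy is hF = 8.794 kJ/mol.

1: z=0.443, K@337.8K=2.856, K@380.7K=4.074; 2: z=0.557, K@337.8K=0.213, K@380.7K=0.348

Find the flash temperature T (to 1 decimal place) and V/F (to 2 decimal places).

T = 342.3 K, V/F = 0.29

Adiabatic flash: solve Rachford–Rice at each trial T, then check hF = ψ·hV(T) + (1−ψ)·hL(T).
  T = 337.8 K: K = (2.856, 0.213), RR gives ψ = 0.263, H_out = 7.253 kJ/mol
  T = 380.7 K: K = (4.074, 0.348), RR gives ψ = 0.498, H_out = 20.537 kJ/mol
  T = 359.2 K: K = (3.446, 0.276), RR gives ψ = 0.384, H_out = 14.220 kJ/mol
  T = 348.5 K: K = (3.146, 0.243), RR gives ψ = 0.326, H_out = 10.865 kJ/mol
  T = 343.1 K: K = (2.999, 0.228), RR gives ψ = 0.295, H_out = 9.081 kJ/mol
  T = 340.5 K: K = (2.928, 0.220), RR gives ψ = 0.279, H_out = 8.195 kJ/mol
  T = 341.8 K: K = (2.963, 0.224), RR gives ψ = 0.287, H_out = 8.641 kJ/mol
Linear interpolation between T = 341.8 (H_out = 8.641) and T = 343.1 (H_out = 9.081) on hF = 8.794 gives T ≈ 342.3 K, at which ψ = 0.29.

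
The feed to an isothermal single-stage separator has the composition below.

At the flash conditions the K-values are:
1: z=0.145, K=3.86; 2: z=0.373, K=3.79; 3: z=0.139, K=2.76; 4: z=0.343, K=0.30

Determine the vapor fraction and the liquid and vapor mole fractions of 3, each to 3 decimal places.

ψ = 0.803, x_3 = 0.058, y_3 = 0.159

Newton iteration, ψ⁰ = 0.46:
  ψ = 0.460: g = 0.4159, g' = -1.275 → ψ = 0.786
  ψ = 0.786: g = 0.0223, g' = -1.304 → ψ = 0.803
Converged at ψ = 0.803.
Compositions from xᵢ = zᵢ/(1+ψ(Kᵢ−1)), yᵢ = Kᵢxᵢ:
  1: x = 0.044, y = 0.170
  2: x = 0.115, y = 0.436
  3: x = 0.058, y = 0.159
  4: x = 0.783, y = 0.235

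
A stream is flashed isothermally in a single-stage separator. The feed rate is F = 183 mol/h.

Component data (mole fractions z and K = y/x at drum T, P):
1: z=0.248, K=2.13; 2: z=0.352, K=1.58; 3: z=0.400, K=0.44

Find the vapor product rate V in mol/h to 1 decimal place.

Let ψ = V/F and solve Σ zᵢ(Kᵢ−1)/(1+ψ(Kᵢ−1)) = 0.
Feasibility: ΣzᵢKᵢ = 1.260, Σzᵢ/Kᵢ = 1.248 — both > 1, two phases present.
Newton–Raphson from ψ = 0.5:
  ψ = 0.500: g = 0.0262, g' = -0.442 → ψ = 0.559
Converged at ψ = 0.559.
Then V = ψ·F = 0.5587·183 = 102.2 mol/h and L = F − V = 80.8 mol/h.

V = 102.2 mol/h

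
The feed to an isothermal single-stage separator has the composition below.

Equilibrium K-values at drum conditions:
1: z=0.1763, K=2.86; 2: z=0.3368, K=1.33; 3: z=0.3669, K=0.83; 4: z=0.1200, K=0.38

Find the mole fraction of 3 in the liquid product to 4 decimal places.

x_3 = 0.4246

Let ψ = V/F and solve Σ zᵢ(Kᵢ−1)/(1+ψ(Kᵢ−1)) = 0.
Feasibility: ΣzᵢKᵢ = 1.3023, Σzᵢ/Kᵢ = 1.0727 — both > 1, two phases present.
Iterate (Newton) starting at ψ = 0.5:
  ψ = 0.5000: g = 0.08931, g' = -0.3003 → ψ = 0.7974
  ψ = 0.7974: g = 0.00074, g' = -0.3165 → ψ = 0.7998
Converged at ψ = 0.7997.
Compositions from xᵢ = zᵢ/(1+ψ(Kᵢ−1)), yᵢ = Kᵢxᵢ:
  1: x = 0.0709, y = 0.2027
  2: x = 0.2665, y = 0.3544
  3: x = 0.4246, y = 0.3524
  4: x = 0.2380, y = 0.0904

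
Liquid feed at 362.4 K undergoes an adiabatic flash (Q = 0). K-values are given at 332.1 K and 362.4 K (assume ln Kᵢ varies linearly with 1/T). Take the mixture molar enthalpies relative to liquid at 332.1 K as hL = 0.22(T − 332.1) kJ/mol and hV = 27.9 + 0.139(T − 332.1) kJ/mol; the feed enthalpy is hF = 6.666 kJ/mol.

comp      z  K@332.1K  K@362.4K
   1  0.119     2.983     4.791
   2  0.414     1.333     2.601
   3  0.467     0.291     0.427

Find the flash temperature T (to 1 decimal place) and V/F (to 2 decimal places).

T = 337.2 K, V/F = 0.20

Adiabatic flash: solve Rachford–Rice at each trial T, then check hF = ψ·hV(T) + (1−ψ)·hL(T).
  T = 332.1 K: K = (2.983, 1.333, 0.291), RR gives ψ = 0.060, H_out = 1.684 kJ/mol
  T = 362.4 K: K = (4.791, 2.601, 0.427), RR gives ψ = 0.686, H_out = 24.131 kJ/mol
  T = 347.2 K: K = (3.817, 1.887, 0.355), RR gives ψ = 0.431, H_out = 14.825 kJ/mol
  T = 339.6 K: K = (3.381, 1.590, 0.322), RR gives ψ = 0.264, H_out = 8.847 kJ/mol
  T = 335.9 K: K = (3.181, 1.459, 0.306), RR gives ψ = 0.168, H_out = 5.464 kJ/mol
  T = 337.8 K: K = (3.282, 1.526, 0.314), RR gives ψ = 0.218, H_out = 7.241 kJ/mol
Linear interpolation between T = 335.9 (H_out = 5.464) and T = 337.8 (H_out = 7.241) on hF = 6.666 gives T ≈ 337.2 K, at which ψ = 0.20.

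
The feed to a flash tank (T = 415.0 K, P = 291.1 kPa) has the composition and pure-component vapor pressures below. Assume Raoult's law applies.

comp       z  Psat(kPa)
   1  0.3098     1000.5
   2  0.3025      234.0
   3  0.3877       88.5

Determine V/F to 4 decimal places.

V/F = 0.3353

Raoult's law: Kᵢ = Pᵢˢᵃᵗ/P = Pᵢˢᵃᵗ/291.1.
  K_1 = 1000.5/291.1 = 3.436963, K_2 = 234.0/291.1 = 0.803847, K_3 = 88.5/291.1 = 0.304019
Newton–Raphson from V/F = 0.35:
  V/F = 0.3500: g = -0.01299, g' = -0.8775 → V/F = 0.3352
  V/F = 0.3352: g = 0.00009, g' = -0.8902 → V/F = 0.3353
Converged at V/F = 0.3353.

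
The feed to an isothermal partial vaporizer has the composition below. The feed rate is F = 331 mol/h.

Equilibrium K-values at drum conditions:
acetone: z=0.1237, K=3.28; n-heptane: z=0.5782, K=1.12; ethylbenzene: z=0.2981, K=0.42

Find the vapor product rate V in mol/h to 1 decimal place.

V = 121.8 mol/h

Let ψ = V/F and solve Σ zᵢ(Kᵢ−1)/(1+ψ(Kᵢ−1)) = 0.
g(0) = ΣzᵢKᵢ − 1 = 0.1785 and g(1) = 1 − Σzᵢ/Kᵢ = -0.2637, so a root lies in (0, 1).
Iterate (Newton) starting at ψ = 0.35:
  ψ = 0.3500: g = 0.00651, g' = -0.3645 → ψ = 0.3679
  ψ = 0.3679: g = 0.00004, g' = -0.3599 → ψ = 0.3680
Converged at ψ = 0.3680.
Then V = ψ·F = 0.3680·331 = 121.8 mol/h and L = F − V = 209.2 mol/h.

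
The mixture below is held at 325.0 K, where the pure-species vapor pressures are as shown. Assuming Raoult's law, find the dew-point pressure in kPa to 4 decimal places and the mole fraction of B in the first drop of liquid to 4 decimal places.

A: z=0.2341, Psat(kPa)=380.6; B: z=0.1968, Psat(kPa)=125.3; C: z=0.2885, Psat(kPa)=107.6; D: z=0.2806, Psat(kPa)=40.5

At the dew point ψ → 1, so Σzᵢ/Kᵢ = 1 with Kᵢ = Pᵢˢᵃᵗ/P ⇒ 1/P = Σzᵢ/Pᵢˢᵃᵗ.
1/P = 0.2341/380.6 + 0.1968/125.3 + 0.2885/107.6 + 0.2806/40.5 = 0.0117953 ⇒ P = 84.7793 kPa
xᵢ = zᵢP/Pᵢˢᵃᵗ ⇒ x_B = 0.1968·84.7793/125.3 = 0.1332

Pdew = 84.7793 kPa, x_B = 0.1332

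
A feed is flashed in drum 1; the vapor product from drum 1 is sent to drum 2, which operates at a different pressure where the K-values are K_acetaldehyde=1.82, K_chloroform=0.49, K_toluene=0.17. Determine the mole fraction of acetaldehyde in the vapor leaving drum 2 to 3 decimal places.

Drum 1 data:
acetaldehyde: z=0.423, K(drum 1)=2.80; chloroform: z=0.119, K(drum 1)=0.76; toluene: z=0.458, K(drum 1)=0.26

Drum 1:
Rachford–Rice: g(ψ₁) = Σ zᵢ(Kᵢ−1)/(1+ψ₁(Kᵢ−1)) = 0.
Feasibility: ΣzᵢKᵢ = 1.394, Σzᵢ/Kᵢ = 2.069 — both > 1, two phases present.
Iterate (Newton) starting at ψ₁ = 0.68:
  ψ₁ = 0.680: g = -0.3740, g' = -1.303 → ψ₁ = 0.393
  ψ₁ = 0.393: g = -0.0635, g' = -0.977 → ψ₁ = 0.328
Converged at ψ₁ = 0.328.
Drum-1 compositions:
  acetaldehyde: x = 0.266, y = 0.745
  chloroform: x = 0.129, y = 0.098
  toluene: x = 0.605, y = 0.157
Drum-2 feed = drum-1 vapor: z₂ = (0.7445, 0.0982, 0.1573).
Drum 2:
Newton–Raphson from ψ₂ = 0.32:
  ψ₂ = 0.320: g = 0.2460, g' = -0.551 → ψ₂ = 0.766
  ψ₂ = 0.766: g = -0.0657, g' = -1.075 → ψ₂ = 0.705
  ψ₂ = 0.705: g = -0.0060, g' = -0.893 → ψ₂ = 0.698
Converged at ψ₂ = 0.698.
  acetaldehyde: x = 0.473, y = 0.862
  chloroform: x = 0.152, y = 0.075
  toluene: x = 0.374, y = 0.064

y_acetaldehyde (drum 2) = 0.862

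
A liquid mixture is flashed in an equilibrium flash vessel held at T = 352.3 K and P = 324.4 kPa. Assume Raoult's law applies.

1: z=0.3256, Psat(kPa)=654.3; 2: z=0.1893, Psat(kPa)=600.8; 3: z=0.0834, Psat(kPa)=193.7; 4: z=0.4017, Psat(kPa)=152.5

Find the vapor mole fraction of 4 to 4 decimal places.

y_4 = 0.2573

Raoult's law: Kᵢ = Pᵢˢᵃᵗ/P = Pᵢˢᵃᵗ/324.4.
  K_1 = 654.3/324.4 = 2.016954, K_2 = 600.8/324.4 = 1.852035, K_3 = 193.7/324.4 = 0.597102, K_4 = 152.5/324.4 = 0.470099
Material balance + equilibrium reduce to Σ zᵢ(Kᵢ−1)/(1+ψ(Kᵢ−1)) = 0.
Feasibility: ΣzᵢKᵢ = 1.2459, Σzᵢ/Kᵢ = 1.2578 — both > 1, two phases present.
Iterate (Newton) starting at ψ = 0.53:
  ψ = 0.5300: g = -0.01245, g' = -0.4474 → ψ = 0.5022
  ψ = 0.5022: g = -0.00003, g' = -0.4457 → ψ = 0.5021
Converged at ψ = 0.5021.
Compositions from xᵢ = zᵢ/(1+ψ(Kᵢ−1)), yᵢ = Kᵢxᵢ:
  1: x = 0.2155, y = 0.4347
  2: x = 0.1326, y = 0.2455
  3: x = 0.1046, y = 0.0624
  4: x = 0.5473, y = 0.2573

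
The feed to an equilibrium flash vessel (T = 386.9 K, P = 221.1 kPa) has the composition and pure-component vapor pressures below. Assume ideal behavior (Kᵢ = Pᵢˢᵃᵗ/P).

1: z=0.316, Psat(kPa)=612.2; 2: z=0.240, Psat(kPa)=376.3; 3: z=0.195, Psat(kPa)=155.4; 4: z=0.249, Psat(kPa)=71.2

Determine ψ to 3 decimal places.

ψ = 0.653

Raoult's law: Kᵢ = Pᵢˢᵃᵗ/P = Pᵢˢᵃᵗ/221.1.
  K_1 = 612.2/221.1 = 2.76888, K_2 = 376.3/221.1 = 1.70194, K_3 = 155.4/221.1 = 0.70285, K_4 = 71.2/221.1 = 0.32203
Iterate (Newton) starting at ψ = 0.31:
  ψ = 0.310: g = 0.2218, g' = -0.697 → ψ = 0.628
  ψ = 0.628: g = 0.0162, g' = -0.652 → ψ = 0.653
Converged at ψ = 0.653.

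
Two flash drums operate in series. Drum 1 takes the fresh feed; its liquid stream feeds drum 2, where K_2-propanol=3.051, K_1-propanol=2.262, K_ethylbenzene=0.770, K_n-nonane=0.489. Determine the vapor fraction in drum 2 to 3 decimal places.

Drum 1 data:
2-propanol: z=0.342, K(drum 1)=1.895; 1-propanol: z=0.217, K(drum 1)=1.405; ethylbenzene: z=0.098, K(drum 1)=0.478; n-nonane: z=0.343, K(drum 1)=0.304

V/F (drum 2) = 0.745

Drum 1:
Material balance + equilibrium reduce to Σ zᵢ(Kᵢ−1)/(1+ψ₁(Kᵢ−1)) = 0.
g(0) = ΣzᵢKᵢ − 1 = 0.104 and g(1) = 1 − Σzᵢ/Kᵢ = -0.668, so a root lies in (0, 1).
Iterate (Newton) starting at ψ₁ = 0.5:
  ψ₁ = 0.500: g = -0.1508, g' = -0.595 → ψ₁ = 0.247
  ψ₁ = 0.247: g = -0.0162, g' = -0.491 → ψ₁ = 0.213
Converged at ψ₁ = 0.213.
Drum-1 compositions:
  2-propanol: x = 0.287, y = 0.544
  1-propanol: x = 0.200, y = 0.281
  ethylbenzene: x = 0.110, y = 0.053
  n-nonane: x = 0.403, y = 0.122
Drum-2 feed = drum-1 liquid: z₂ = (0.2872, 0.1997, 0.1103, 0.4028).
Drum 2:
Let ψ₂ = V/F and solve Σ zᵢ(Kᵢ−1)/(1+ψ₂(Kᵢ−1)) = 0.
Feasibility: ΣzᵢKᵢ = 1.610, Σzᵢ/Kᵢ = 1.149 — both > 1, two phases present.
Newton iteration, ψ₂⁰ = 0.5:
  ψ₂ = 0.500: g = 0.1402, g' = -0.611 → ψ₂ = 0.729
  ψ₂ = 0.729: g = 0.0086, g' = -0.556 → ψ₂ = 0.745
Converged at ψ₂ = 0.745.
  2-propanol: x = 0.114, y = 0.347
  1-propanol: x = 0.103, y = 0.233
  ethylbenzene: x = 0.133, y = 0.102
  n-nonane: x = 0.650, y = 0.318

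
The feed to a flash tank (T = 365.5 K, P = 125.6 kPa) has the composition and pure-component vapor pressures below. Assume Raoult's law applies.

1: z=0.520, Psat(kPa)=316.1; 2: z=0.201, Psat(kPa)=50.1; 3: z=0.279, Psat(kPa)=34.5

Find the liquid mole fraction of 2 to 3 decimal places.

x_2 = 0.276

Raoult's law: Kᵢ = Pᵢˢᵃᵗ/P = Pᵢˢᵃᵗ/125.6.
  K_1 = 316.1/125.6 = 2.51672, K_2 = 50.1/125.6 = 0.39889, K_3 = 34.5/125.6 = 0.27468
Iterate (Newton) starting at ψ = 0.5:
  ψ = 0.500: g = -0.0417, g' = -0.897 → ψ = 0.453
Converged at ψ = 0.453.
Compositions from xᵢ = zᵢ/(1+ψ(Kᵢ−1)), yᵢ = Kᵢxᵢ:
  1: x = 0.308, y = 0.776
  2: x = 0.276, y = 0.110
  3: x = 0.416, y = 0.114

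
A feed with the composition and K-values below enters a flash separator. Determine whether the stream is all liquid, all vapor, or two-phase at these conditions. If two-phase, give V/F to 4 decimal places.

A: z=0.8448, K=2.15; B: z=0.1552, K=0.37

ΣzᵢKᵢ = 1.8737; Σzᵢ/Kᵢ = 0.8124.
Since Σzᵢ/Kᵢ < 1 the mixture is above its dew point — single vapor phase.

all vapor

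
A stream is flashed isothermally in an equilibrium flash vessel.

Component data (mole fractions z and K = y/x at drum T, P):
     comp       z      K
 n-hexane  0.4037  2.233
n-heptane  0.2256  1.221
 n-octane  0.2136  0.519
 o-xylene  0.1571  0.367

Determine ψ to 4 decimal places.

Newton–Raphson from ψ = 0.54:
  ψ = 0.5400: g = 0.05347, g' = -0.4655 → ψ = 0.6549
  ψ = 0.6549: g = -0.00090, g' = -0.4852 → ψ = 0.6530
Converged at ψ = 0.6530.

ψ = 0.6530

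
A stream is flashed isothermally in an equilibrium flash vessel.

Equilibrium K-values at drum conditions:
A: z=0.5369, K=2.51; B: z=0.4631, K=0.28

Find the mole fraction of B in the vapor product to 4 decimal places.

y_B = 0.1896

Rachford–Rice: g(ψ) = Σ zᵢ(Kᵢ−1)/(1+ψ(Kᵢ−1)) = 0.
g(0) = ΣzᵢKᵢ − 1 = 0.4773 and g(1) = 1 − Σzᵢ/Kᵢ = -0.8678, so a root lies in (0, 1).
Binary case is linear: z₁(K₁−1)(1+ψ(K₂−1)) + z₂(K₂−1)(1+ψ(K₁−1)) = 0
⇒ ψ = [z₁(K₁−1)+z₂(K₂−1)] / [−(K₁−1)(K₂−1)] = 0.47729/1.08720 = 0.4390
Compositions from xᵢ = zᵢ/(1+ψ(Kᵢ−1)), yᵢ = Kᵢxᵢ:
  A: x = 0.3229, y = 0.8104
  B: x = 0.6771, y = 0.1896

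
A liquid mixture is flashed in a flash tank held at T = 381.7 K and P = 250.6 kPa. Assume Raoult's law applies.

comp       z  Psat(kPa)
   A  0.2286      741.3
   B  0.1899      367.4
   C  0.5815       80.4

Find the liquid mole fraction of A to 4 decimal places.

x_A = 0.1800

Raoult's law: Kᵢ = Pᵢˢᵃᵗ/P = Pᵢˢᵃᵗ/250.6.
  K_A = 741.3/250.6 = 2.958101, K_B = 367.4/250.6 = 1.466081, K_C = 80.4/250.6 = 0.320830
Iterate (Newton) starting at ψ = 0.5:
  ψ = 0.5000: g = -0.30005, g' = -0.8659 → ψ = 0.1535
  ψ = 0.1535: g = -0.01412, g' = -0.8884 → ψ = 0.1376
  ψ = 0.1376: g = 0.00014, g' = -0.9067 → ψ = 0.1378
Converged at ψ = 0.1378.
Compositions from xᵢ = zᵢ/(1+ψ(Kᵢ−1)), yᵢ = Kᵢxᵢ:
  A: x = 0.1800, y = 0.5326
  B: x = 0.1784, y = 0.2616
  C: x = 0.6415, y = 0.2058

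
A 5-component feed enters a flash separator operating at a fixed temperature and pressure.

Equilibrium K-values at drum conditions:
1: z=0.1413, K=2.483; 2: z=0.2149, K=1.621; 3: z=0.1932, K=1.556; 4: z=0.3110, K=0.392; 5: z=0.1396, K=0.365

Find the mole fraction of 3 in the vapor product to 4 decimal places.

y_3 = 0.2555

Newton iteration, V/F⁰ = 0.39:
  V/F = 0.3900: g = -0.03721, g' = -0.5158 → V/F = 0.3178
  V/F = 0.3178: g = -0.00029, g' = -0.5095 → V/F = 0.3173
Converged at V/F = 0.3173.
Compositions from xᵢ = zᵢ/(1+V/F(Kᵢ−1)), yᵢ = Kᵢxᵢ:
  1: x = 0.0961, y = 0.2386
  2: x = 0.1795, y = 0.2910
  3: x = 0.1642, y = 0.2555
  4: x = 0.3853, y = 0.1511
  5: x = 0.1748, y = 0.0638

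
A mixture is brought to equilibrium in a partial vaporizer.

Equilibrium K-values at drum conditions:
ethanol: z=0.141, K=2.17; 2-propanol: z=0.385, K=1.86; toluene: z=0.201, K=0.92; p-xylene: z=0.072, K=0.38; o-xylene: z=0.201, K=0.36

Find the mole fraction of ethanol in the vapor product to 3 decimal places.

Material balance + equilibrium reduce to Σ zᵢ(Kᵢ−1)/(1+V/F(Kᵢ−1)) = 0.
g(0) = ΣzᵢKᵢ − 1 = 0.307 and g(1) = 1 − Σzᵢ/Kᵢ = -0.238, so a root lies in (0, 1).
Newton–Raphson from V/F = 0.5:
  V/F = 0.500: g = 0.0650, g' = -0.454 → V/F = 0.643
  V/F = 0.643: g = -0.0026, g' = -0.497 → V/F = 0.638
Converged at V/F = 0.638.
Compositions from xᵢ = zᵢ/(1+V/F(Kᵢ−1)), yᵢ = Kᵢxᵢ:
  ethanol: x = 0.081, y = 0.175
  2-propanol: x = 0.249, y = 0.462
  toluene: x = 0.212, y = 0.195
  p-xylene: x = 0.119, y = 0.045
  o-xylene: x = 0.340, y = 0.122

y_ethanol = 0.175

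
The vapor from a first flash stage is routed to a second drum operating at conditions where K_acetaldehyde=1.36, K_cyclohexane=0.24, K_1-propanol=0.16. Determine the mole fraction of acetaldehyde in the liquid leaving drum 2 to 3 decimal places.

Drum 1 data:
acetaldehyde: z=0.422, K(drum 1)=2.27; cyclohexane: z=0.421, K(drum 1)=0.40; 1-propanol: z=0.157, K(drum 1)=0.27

Drum 1:
Material balance + equilibrium reduce to Σ zᵢ(Kᵢ−1)/(1+ψ₁(Kᵢ−1)) = 0.
Feasibility: ΣzᵢKᵢ = 1.169, Σzᵢ/Kᵢ = 1.820 — both > 1, two phases present.
Newton iteration, ψ₁⁰ = 0.5:
  ψ₁ = 0.500: g = -0.2136, g' = -0.771 → ψ₁ = 0.223
  ψ₁ = 0.223: g = -0.0110, g' = -0.735 → ψ₁ = 0.208
Converged at ψ₁ = 0.208.
Drum-1 compositions:
  acetaldehyde: x = 0.334, y = 0.758
  cyclohexane: x = 0.481, y = 0.192
  1-propanol: x = 0.185, y = 0.050
Drum-2 feed = drum-1 vapor: z₂ = (0.7576, 0.1924, 0.0500).
Drum 2:
Rachford–Rice: g(ψ₂) = Σ zᵢ(Kᵢ−1)/(1+ψ₂(Kᵢ−1)) = 0.
Check two-phase: ΣzᵢKᵢ = 1.084 > 1 and Σzᵢ/Kᵢ = 1.671 > 1, so g(0) = 0.084 > 0 and g(1) = -0.671 < 0.
Iterate (Newton) starting at ψ₂ = 0.5:
  ψ₂ = 0.500: g = -0.0772, g' = -0.465 → ψ₂ = 0.334
  ψ₂ = 0.334: g = -0.0109, g' = -0.346 → ψ₂ = 0.302
Converged at ψ₂ = 0.302.
  acetaldehyde: x = 0.683, y = 0.929
  cyclohexane: x = 0.250, y = 0.060
  1-propanol: x = 0.067, y = 0.011

x_acetaldehyde (drum 2) = 0.683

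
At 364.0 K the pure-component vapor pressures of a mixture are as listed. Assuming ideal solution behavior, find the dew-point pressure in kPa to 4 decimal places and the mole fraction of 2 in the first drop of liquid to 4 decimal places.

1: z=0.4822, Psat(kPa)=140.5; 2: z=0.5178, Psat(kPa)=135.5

At the dew point ψ → 1, so Σzᵢ/Kᵢ = 1 with Kᵢ = Pᵢˢᵃᵗ/P ⇒ 1/P = Σzᵢ/Pᵢˢᵃᵗ.
1/P = 0.4822/140.5 + 0.5178/135.5 = 0.0072534 ⇒ P = 137.8658 kPa
xᵢ = zᵢP/Pᵢˢᵃᵗ ⇒ x_2 = 0.5178·137.8658/135.5 = 0.5268

Pdew = 137.8658 kPa, x_2 = 0.5268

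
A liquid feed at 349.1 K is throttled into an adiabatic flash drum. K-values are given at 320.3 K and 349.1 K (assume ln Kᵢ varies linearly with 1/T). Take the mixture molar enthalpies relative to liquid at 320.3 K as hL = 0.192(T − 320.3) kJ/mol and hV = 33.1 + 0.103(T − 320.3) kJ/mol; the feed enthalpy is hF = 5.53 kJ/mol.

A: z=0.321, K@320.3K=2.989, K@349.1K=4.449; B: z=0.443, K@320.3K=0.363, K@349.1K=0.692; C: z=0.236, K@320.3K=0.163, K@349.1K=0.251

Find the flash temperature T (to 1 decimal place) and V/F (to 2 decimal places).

T = 323.5 K, V/F = 0.15

Adiabatic flash: solve Rachford–Rice at each trial T, then check hF = ψ·hV(T) + (1−ψ)·hL(T).
  T = 320.3 K: K = (2.989, 0.363, 0.163), RR gives ψ = 0.112, H_out = 3.715 kJ/mol
  T = 349.1 K: K = (4.449, 0.692, 0.251), RR gives ψ = 0.459, H_out = 19.557 kJ/mol
  T = 334.7 K: K = (3.678, 0.508, 0.204), RR gives ψ = 0.277, H_out = 11.589 kJ/mol
  T = 327.5 K: K = (3.323, 0.431, 0.183), RR gives ψ = 0.195, H_out = 7.722 kJ/mol
  T = 323.9 K: K = (3.154, 0.396, 0.173), RR gives ψ = 0.154, H_out = 5.749 kJ/mol
  T = 322.1 K: K = (3.071, 0.379, 0.168), RR gives ψ = 0.133, H_out = 4.741 kJ/mol
Linear interpolation between T = 322.1 (H_out = 4.741) and T = 323.9 (H_out = 5.749) on hF = 5.53 gives T ≈ 323.5 K, at which ψ = 0.15.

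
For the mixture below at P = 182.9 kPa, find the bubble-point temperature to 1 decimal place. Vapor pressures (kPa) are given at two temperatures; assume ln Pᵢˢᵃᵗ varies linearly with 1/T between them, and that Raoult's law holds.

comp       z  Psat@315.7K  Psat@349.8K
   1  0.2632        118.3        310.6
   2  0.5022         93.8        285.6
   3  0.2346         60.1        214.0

T = 336.2 K

Bubble-point temperature: ΣzᵢPᵢˢᵃᵗ(T) = P. Interpolate ln Pᵢˢᵃᵗ = aᵢ + bᵢ/T.
  T = 315.7 K: ΣzᵢPᵢˢᵃᵗ = 92.34 kPa
  T = 349.8 K: ΣzᵢPᵢˢᵃᵗ = 275.38 kPa
  T = 332.8 K: ΣzᵢPᵢˢᵃᵗ = 164.04 kPa
  T = 341.3 K: ΣzᵢPᵢˢᵃᵗ = 213.85 kPa
  T = 337.1 K: ΣzᵢPᵢˢᵃᵗ = 187.89 kPa
  T = 335.0 K: ΣzᵢPᵢˢᵃᵗ = 175.91 kPa
Interpolating between 335.0 K and 337.1 K gives T ≈ 336.2 K.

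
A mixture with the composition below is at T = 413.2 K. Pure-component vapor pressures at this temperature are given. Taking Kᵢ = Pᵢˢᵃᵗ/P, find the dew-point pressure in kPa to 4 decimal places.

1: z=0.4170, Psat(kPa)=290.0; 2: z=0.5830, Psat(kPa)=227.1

Pdew = 249.6828 kPa

At the dew point ψ → 1, so Σzᵢ/Kᵢ = 1 with Kᵢ = Pᵢˢᵃᵗ/P ⇒ 1/P = Σzᵢ/Pᵢˢᵃᵗ.
1/P = 0.4170/290.0 + 0.5830/227.1 = 0.0040051 ⇒ P = 249.6828 kPa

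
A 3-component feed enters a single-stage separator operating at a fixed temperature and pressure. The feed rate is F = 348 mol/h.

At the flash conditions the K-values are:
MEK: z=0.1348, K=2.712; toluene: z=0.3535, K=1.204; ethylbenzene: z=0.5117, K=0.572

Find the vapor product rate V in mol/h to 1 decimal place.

Iterate (Newton) starting at ψ = 0.46:
  ψ = 0.4600: g = -0.07766, g' = -0.2813 → ψ = 0.1839
  ψ = 0.1839: g = 0.00731, g' = -0.3526 → ψ = 0.2046
  ψ = 0.2046: g = 0.00010, g' = -0.3428 → ψ = 0.2049
Converged at ψ = 0.2049.
Then V = ψ·F = 0.2049·348 = 71.3 mol/h and L = F − V = 276.7 mol/h.

V = 71.3 mol/h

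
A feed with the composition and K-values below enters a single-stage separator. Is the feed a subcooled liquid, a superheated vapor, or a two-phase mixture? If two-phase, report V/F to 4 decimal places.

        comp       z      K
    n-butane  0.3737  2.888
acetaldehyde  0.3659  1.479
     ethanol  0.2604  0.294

ΣzᵢKᵢ = 1.6970; Σzᵢ/Kᵢ = 1.2625.
Both exceed 1, so a two-phase solution exists.
Rachford–Rice: g(ψ) = Σ zᵢ(Kᵢ−1)/(1+ψ(Kᵢ−1)) = 0.
Iterate (Newton) starting at ψ = 0.6:
  ψ = 0.6000: g = 0.14800, g' = -0.7342 → ψ = 0.8016
  ψ = 0.8016: g = -0.01617, g' = -0.9435 → ψ = 0.7845
  ψ = 0.7845: g = -0.00027, g' = -0.9127 → ψ = 0.7842
Converged at ψ = 0.7842.

two-phase, V/F = 0.7842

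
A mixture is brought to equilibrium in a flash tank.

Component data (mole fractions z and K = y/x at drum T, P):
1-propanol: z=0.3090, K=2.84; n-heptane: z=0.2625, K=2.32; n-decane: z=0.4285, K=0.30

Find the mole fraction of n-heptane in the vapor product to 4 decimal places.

y_n-heptane = 0.3541

Rachford–Rice: g(ψ) = Σ zᵢ(Kᵢ−1)/(1+ψ(Kᵢ−1)) = 0.
g(0) = ΣzᵢKᵢ − 1 = 0.6151 and g(1) = 1 − Σzᵢ/Kᵢ = -0.6503, so a root lies in (0, 1).
Newton iteration, ψ⁰ = 0.5:
  ψ = 0.5000: g = 0.04340, g' = -0.9467 → ψ = 0.5458
  ψ = 0.5458: g = -0.00037, g' = -0.9648 → ψ = 0.5455
Converged at ψ = 0.5455.
Compositions from xᵢ = zᵢ/(1+ψ(Kᵢ−1)), yᵢ = Kᵢxᵢ:
  1-propanol: x = 0.1542, y = 0.4380
  n-heptane: x = 0.1526, y = 0.3541
  n-decane: x = 0.6932, y = 0.2079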